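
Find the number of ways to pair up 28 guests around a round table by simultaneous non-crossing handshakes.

2674440

With 28 = 2·14 people, non-crossing handshake pairings are non-crossing perfect matchings on a circle, counted by C_14.
C_14 = C(28,14)/15 = 40116600/15 = 2674440.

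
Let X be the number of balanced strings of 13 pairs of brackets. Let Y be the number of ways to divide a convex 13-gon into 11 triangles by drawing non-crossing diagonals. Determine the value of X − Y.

684114

Balanced strings of n pairs of brackets are counted by C_n; here n = 13. So X = C_13 = 742900.
The number of triangulations of a 13-gon is the Catalan number C_11 (index = sides − 2). So Y = C_11 = 58786.
X − Y = 742900 − 58786 = 684114.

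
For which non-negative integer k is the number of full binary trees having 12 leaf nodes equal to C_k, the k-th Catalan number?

11

A full binary tree with L leaves has L−1 internal nodes and is counted by C_{L−1}; L = 12 gives C_11.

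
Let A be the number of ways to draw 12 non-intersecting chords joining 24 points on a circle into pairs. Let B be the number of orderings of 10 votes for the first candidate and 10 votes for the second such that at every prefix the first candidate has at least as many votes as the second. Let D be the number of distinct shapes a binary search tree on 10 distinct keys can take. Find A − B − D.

Pairing 24 circle points by 12 non-crossing chords gives C_12 matchings. So A = C_12 = 208012.
Ballot sequences with n votes each where one side never trails are Dyck words, counted by C_n; here n = 10. So B = C_10 = 16796.
There are C_n binary search tree shapes on n keys; with n = 10 that is C_10. So D = C_10 = 16796.
A − B − D = 208012 − 16796 − 16796 = 174420.

174420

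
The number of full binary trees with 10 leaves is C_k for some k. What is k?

Full binary trees with 10 leaves have 10−1 = 9 internal nodes, so there are C_9 of them.

9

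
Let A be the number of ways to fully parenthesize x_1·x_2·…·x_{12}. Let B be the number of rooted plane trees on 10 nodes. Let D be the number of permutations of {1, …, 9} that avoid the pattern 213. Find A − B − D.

49062

Parenthesizations of m factors correspond to full binary trees with m leaves, counted by C_{m−1}; m = 12 gives C_11. So A = C_11 = 58786.
A rooted plane tree on 10 nodes has 9 edges, and such trees are counted by C_9. So B = C_9 = 4862.
For any fixed pattern of length 3, the pattern-avoiding permutations of [9] number C_9. So D = C_9 = 4862.
A − B − D = 58786 − 4862 − 4862 = 49062.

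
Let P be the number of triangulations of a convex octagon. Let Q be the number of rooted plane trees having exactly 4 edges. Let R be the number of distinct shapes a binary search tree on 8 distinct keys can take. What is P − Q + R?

1548

The number of triangulations of an 8-gon is the Catalan number C_6 (index = sides − 2). So P = C_6 = 132.
Rooted ordered trees with n edges are counted by C_n; here n = 4. So Q = C_4 = 14.
Binary trees (left/right distinguished) on n nodes are counted by C_n; here n = 8. So R = C_8 = 1430.
P − Q + R = 132 − 14 + 1430 = 1548.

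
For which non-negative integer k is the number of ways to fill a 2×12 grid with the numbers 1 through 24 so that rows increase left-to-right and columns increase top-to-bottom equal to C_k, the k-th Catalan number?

12

Standard Young tableaux of shape 2×n are counted by C_n; here n = 12.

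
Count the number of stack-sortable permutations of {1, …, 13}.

By Knuth's characterisation, the stack-sortable permutations of length 13 are the 231-avoiders, numbering C_13.
C_13 = C_12 · 2(2·12+1)/(12+2) = 208012 · 50/14 = 742900.

742900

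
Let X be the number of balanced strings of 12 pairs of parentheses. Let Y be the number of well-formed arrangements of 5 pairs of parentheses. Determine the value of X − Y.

207970

With 12 pairs the number of balanced bracket strings is the Catalan number C_12. So X = C_12 = 208012.
Balanced strings of n pairs of brackets are counted by C_n; here n = 5. So Y = C_5 = 42.
X − Y = 208012 − 42 = 207970.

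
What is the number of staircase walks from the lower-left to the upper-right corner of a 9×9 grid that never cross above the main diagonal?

4862

Sub-diagonal monotone paths from (0,0) to (9,9) biject with Dyck paths of semilength 9, giving C_9.
C_9 = C(18,9)/10 = 48620/10 = 4862.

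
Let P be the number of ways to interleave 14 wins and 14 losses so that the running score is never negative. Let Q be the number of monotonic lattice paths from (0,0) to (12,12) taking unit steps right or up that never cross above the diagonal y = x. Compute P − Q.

2466428

Reading a vote for the leader as '(' and for the other as ')' turns such a sequence into a balanced string of 14 pairs, so the count is C_14. So P = C_14 = 2674440.
Monotone paths in an n×n grid that stay weakly below the diagonal are counted by C_n; here n = 12. So Q = C_12 = 208012.
P − Q = 2674440 − 208012 = 2466428.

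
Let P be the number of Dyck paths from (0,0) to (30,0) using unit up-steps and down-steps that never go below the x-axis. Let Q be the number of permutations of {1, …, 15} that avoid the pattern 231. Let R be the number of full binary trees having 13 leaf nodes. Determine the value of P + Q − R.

A Dyck path with 15 up-steps and 15 down-steps has semilength 15, so there are C_15 of them. So P = C_15 = 9694845.
For any fixed pattern of length 3, the pattern-avoiding permutations of [15] number C_15. So Q = C_15 = 9694845.
Full binary trees with 13 leaves have 13−1 = 12 internal nodes, so there are C_12 of them. So R = C_12 = 208012.
P + Q − R = 9694845 + 9694845 − 208012 = 19181678.

19181678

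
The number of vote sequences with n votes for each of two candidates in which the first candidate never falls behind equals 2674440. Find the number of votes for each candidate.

14

Such ballot sequences with n votes each are counted by C_n. Since C_14 = 2674440, the index is 14.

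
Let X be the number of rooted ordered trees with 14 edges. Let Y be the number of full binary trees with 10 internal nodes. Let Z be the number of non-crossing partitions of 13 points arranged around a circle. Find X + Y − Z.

1948336

Rooted ordered trees with n edges are counted by C_n; here n = 14. So X = C_14 = 2674440.
Full binary trees with n internal nodes are counted by C_n; here n = 10. So Y = C_10 = 16796.
Non-crossing partitions of an n-element set are counted by C_n; here n = 13. So Z = C_13 = 742900.
X + Y − Z = 2674440 + 16796 − 742900 = 1948336.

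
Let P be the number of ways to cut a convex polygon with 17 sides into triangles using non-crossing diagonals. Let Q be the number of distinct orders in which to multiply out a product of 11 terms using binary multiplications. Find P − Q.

Triangulations of a convex m-gon are counted by C_{m−2}; with m = 17 this is C_15. So P = C_15 = 9694845.
Ways to associate a product of 11 factors correspond to binary trees on 11 leaves, so the count is C_10. So Q = C_10 = 16796.
P − Q = 9694845 − 16796 = 9678049.

9678049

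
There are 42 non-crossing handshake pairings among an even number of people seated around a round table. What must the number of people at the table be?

10

Non-crossing handshake pairings of 2n people are counted by C_n; 42 = C_5.
So n = 5, and there are 2n = 10 people.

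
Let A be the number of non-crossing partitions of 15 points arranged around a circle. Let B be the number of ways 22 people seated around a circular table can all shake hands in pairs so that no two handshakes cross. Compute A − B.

9636059

Non-crossing partitions of an n-element set are counted by C_n; here n = 15. So A = C_15 = 9694845.
With 22 = 2·11 people, non-crossing handshake pairings are non-crossing perfect matchings on a circle, counted by C_11. So B = C_11 = 58786.
A − B = 9694845 − 58786 = 9636059.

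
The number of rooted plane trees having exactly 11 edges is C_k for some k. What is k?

11

A rooted plane tree with 11 edges has 12 nodes, and the count is C_11.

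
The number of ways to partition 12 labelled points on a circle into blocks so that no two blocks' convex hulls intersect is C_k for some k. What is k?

Non-crossing partitions of an n-element set are counted by C_n; here n = 12.

12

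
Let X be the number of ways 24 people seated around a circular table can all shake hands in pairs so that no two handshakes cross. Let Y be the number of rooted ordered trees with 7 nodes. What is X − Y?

207880

With 24 = 2·12 people, non-crossing handshake pairings are non-crossing perfect matchings on a circle, counted by C_12. So X = C_12 = 208012.
A rooted plane tree on 7 nodes has 6 edges, and such trees are counted by C_6. So Y = C_6 = 132.
X − Y = 208012 − 132 = 207880.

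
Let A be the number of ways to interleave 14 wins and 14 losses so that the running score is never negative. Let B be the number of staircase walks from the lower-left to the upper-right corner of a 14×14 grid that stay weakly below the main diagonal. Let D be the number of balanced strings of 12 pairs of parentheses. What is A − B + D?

Ballot sequences with n votes each where one side never trails are Dyck words, counted by C_n; here n = 14. So A = C_14 = 2674440.
Sub-diagonal monotone paths from (0,0) to (14,14) biject with Dyck paths of semilength 14, giving C_14. So B = C_14 = 2674440.
A balanced arrangement of 12 bracket pairs is a Dyck word of semilength 12, so the count is C_12. So D = C_12 = 208012.
A − B + D = 2674440 − 2674440 + 208012 = 208012.

208012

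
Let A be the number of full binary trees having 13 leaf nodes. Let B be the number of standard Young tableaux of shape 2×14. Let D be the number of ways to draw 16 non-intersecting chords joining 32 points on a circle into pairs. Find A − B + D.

A full binary tree with L leaves has L−1 internal nodes and is counted by C_{L−1}; L = 13 gives C_12. So A = C_12 = 208012.
By the hook-length formula (or a Dyck-path bijection), SYT of shape 2×14 number C_14. So B = C_14 = 2674440.
Pairing 32 circle points by 16 non-crossing chords gives C_16 matchings. So D = C_16 = 35357670.
A − B + D = 208012 − 2674440 + 35357670 = 32891242.

32891242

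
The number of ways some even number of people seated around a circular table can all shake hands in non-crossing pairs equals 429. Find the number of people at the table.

14

Non-crossing handshake pairings of 2n people are counted by C_n, and C_7 = 429.
So n = 7, and there are 2n = 14 people.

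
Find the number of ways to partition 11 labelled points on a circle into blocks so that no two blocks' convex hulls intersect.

58786

The non-crossing partitions of [11] form a lattice of size C_11.
C_11 = C_10 · 2(2·10+1)/(10+2) = 16796 · 42/12 = 58786.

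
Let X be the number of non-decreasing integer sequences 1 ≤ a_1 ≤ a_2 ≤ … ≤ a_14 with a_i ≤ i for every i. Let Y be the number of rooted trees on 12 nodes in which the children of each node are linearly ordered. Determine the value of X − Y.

Weakly increasing sequences with a_i ≤ i biject with Dyck paths of semilength 14, so there are C_14. So X = C_14 = 2674440.
A rooted plane tree on 12 nodes has 11 edges, and such trees are counted by C_11. So Y = C_11 = 58786.
X − Y = 2674440 − 58786 = 2615654.

2615654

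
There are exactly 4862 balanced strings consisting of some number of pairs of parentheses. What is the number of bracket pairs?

9

Balanced strings of n bracket-pairs are counted by C_n; 4862 = C_9.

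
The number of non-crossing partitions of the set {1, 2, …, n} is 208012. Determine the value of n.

Non-crossing partitions of [n] are counted by C_n, and C_12 = 208012.

12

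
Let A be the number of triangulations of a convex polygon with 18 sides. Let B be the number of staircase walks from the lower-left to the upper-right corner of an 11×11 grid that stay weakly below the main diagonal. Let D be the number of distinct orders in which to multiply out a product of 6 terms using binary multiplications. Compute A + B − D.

The number of triangulations of an 18-gon is the Catalan number C_16 (index = sides − 2). So A = C_16 = 35357670.
Monotone paths in an n×n grid that stay weakly below the diagonal are counted by C_n; here n = 11. So B = C_11 = 58786.
Parenthesizations of m factors correspond to full binary trees with m leaves, counted by C_{m−1}; m = 6 gives C_5. So D = C_5 = 42.
A + B − D = 35357670 + 58786 − 42 = 35416414.

35416414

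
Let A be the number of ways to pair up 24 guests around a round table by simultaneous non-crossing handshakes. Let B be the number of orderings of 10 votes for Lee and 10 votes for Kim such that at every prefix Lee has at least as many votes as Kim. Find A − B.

Non-crossing handshake pairings of 2n people are counted by C_n; 24 people gives n = 12. So A = C_12 = 208012.
Ballot sequences with n votes each where one side never trails are Dyck words, counted by C_n; here n = 10. So B = C_10 = 16796.
A − B = 208012 − 16796 = 191216.

191216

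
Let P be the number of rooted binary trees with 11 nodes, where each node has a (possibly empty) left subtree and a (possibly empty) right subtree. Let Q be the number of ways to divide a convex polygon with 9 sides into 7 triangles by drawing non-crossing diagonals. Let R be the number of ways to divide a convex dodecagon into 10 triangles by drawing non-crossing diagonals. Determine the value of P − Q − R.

Rooted binary trees with 11 nodes (each child slot possibly empty) number C_11. So P = C_11 = 58786.
A convex 9-gon is triangulated into 7 triangles, and the number of such triangulations is the Catalan number C_{9−2} = C_7. So Q = C_7 = 429.
A convex 12-gon is triangulated into 10 triangles, and the number of such triangulations is the Catalan number C_{12−2} = C_10. So R = C_10 = 16796.
P − Q − R = 58786 − 429 − 16796 = 41561.

41561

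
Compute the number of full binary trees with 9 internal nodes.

The number of full binary trees on 9 internal nodes is the Catalan number C_9.
C_9 = C_8 · 2(2·8+1)/(8+2) = 1430 · 34/10 = 4862.

4862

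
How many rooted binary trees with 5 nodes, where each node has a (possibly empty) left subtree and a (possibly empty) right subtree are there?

42

Binary trees (left/right distinguished) on n nodes are counted by C_n; here n = 5.
C_5 = C(10,5)/6 = 252/6 = 42.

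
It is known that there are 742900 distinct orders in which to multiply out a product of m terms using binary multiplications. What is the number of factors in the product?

14

Parenthesizations of m factors are counted by C_{m−1}; 742900 = C_13.
So the index is 13, and the number of factors is 13 + 1 = 14.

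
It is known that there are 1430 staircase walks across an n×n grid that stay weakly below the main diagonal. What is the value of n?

8

Such diagonal-avoiding paths in an n×n grid are counted by C_n. Since C_8 = 1430, the index is 8.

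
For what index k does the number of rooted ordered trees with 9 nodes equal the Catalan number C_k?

8

A rooted plane tree on 9 nodes has 8 edges, and such trees are counted by C_8.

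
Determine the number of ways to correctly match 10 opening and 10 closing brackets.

A balanced arrangement of 10 bracket pairs is a Dyck word of semilength 10, so the count is C_10.
C_10 = 16796.

16796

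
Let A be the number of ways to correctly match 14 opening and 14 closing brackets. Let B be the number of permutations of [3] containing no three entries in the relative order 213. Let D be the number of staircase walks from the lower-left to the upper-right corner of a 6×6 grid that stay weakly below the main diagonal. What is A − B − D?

2674303

With 14 pairs the number of balanced bracket strings is the Catalan number C_14. So A = C_14 = 2674440.
For any fixed pattern of length 3, the pattern-avoiding permutations of [3] number C_3. So B = C_3 = 5.
Sub-diagonal monotone paths from (0,0) to (6,6) biject with Dyck paths of semilength 6, giving C_6. So D = C_6 = 132.
A − B − D = 2674440 − 5 − 132 = 2674303.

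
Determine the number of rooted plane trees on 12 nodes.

Rooted ordered (plane) trees on m nodes have m−1 edges and are counted by C_{m−1}; m = 12 gives C_11.
C_11 = C(22,11)/12 = 705432/12 = 58786.

58786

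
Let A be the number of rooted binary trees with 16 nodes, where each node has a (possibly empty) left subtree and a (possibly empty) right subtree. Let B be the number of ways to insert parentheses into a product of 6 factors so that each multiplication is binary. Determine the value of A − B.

Binary trees (left/right distinguished) on n nodes are counted by C_n; here n = 16. So A = C_16 = 35357670.
Bracketing 6 factors into binary products is counted by C_{6−1} = C_5. So B = C_5 = 42.
A − B = 35357670 − 42 = 35357628.

35357628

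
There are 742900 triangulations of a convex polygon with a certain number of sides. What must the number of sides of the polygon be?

15

Triangulations of a convex m-gon are counted by C_{m−2}. Since C_13 = 742900, the index is 13.
So m − 2 = 13, giving m = 15 sides.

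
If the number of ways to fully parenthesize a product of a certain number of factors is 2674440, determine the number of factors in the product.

15

Parenthesizations of m factors are counted by C_{m−1}. Since C_14 = 2674440, the index is 14.
So the index is 14, and the number of factors is 14 + 1 = 15.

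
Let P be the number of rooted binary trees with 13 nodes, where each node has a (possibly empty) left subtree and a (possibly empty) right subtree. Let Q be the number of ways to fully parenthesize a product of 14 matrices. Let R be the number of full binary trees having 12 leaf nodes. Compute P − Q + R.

58786

Rooted binary trees with 13 nodes (each child slot possibly empty) number C_13. So P = C_13 = 742900.
Ways to associate a product of 14 factors correspond to binary trees on 14 leaves, so the count is C_13. So Q = C_13 = 742900.
Full binary trees with 12 leaves have 12−1 = 11 internal nodes, so there are C_11 of them. So R = C_11 = 58786.
P − Q + R = 742900 − 742900 + 58786 = 58786.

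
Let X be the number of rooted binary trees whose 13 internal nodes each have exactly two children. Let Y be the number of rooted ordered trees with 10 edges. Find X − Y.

The number of full binary trees on 13 internal nodes is the Catalan number C_13. So X = C_13 = 742900.
Rooted ordered trees with n edges are counted by C_n; here n = 10. So Y = C_10 = 16796.
X − Y = 742900 − 16796 = 726104.

726104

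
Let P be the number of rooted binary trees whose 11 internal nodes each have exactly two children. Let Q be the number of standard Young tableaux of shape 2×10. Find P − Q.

41990

Full binary trees with n internal nodes are counted by C_n; here n = 11. So P = C_11 = 58786.
By the hook-length formula (or a Dyck-path bijection), SYT of shape 2×10 number C_10. So Q = C_10 = 16796.
P − Q = 58786 − 16796 = 41990.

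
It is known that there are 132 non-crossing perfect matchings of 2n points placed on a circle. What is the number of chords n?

6

Non-crossing pairings of 2n points on a circle are counted by C_n. Since C_6 = 132, the index is 6.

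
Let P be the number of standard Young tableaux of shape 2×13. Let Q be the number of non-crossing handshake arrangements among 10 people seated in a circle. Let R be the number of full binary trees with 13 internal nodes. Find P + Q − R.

42

Standard Young tableaux of shape 2×n are counted by C_n; here n = 13. So P = C_13 = 742900.
Non-crossing handshake pairings of 2n people are counted by C_n; 10 people gives n = 5. So Q = C_5 = 42.
The number of full binary trees on 13 internal nodes is the Catalan number C_13. So R = C_13 = 742900.
P + Q − R = 742900 + 42 − 742900 = 42.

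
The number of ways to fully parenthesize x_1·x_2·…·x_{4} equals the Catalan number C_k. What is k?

Bracketing 4 factors into binary products is counted by C_{4−1} = C_3.

3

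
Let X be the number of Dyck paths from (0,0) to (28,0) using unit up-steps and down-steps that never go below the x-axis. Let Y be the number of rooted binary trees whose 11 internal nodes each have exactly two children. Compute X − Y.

A Dyck path with 14 up-steps and 14 down-steps has semilength 14, so there are C_14 of them. So X = C_14 = 2674440.
The number of full binary trees on 11 internal nodes is the Catalan number C_11. So Y = C_11 = 58786.
X − Y = 2674440 − 58786 = 2615654.

2615654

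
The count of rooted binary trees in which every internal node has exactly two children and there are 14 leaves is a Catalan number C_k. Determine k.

A full binary tree with L leaves has L−1 internal nodes and is counted by C_{L−1}; L = 14 gives C_13.

13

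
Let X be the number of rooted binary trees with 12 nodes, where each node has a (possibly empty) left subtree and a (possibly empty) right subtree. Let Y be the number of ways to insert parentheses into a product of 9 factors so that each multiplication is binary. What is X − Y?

Rooted binary trees with 12 nodes (each child slot possibly empty) number C_12. So X = C_12 = 208012.
Bracketing 9 factors into binary products is counted by C_{9−1} = C_8. So Y = C_8 = 1430.
X − Y = 208012 − 1430 = 206582.

206582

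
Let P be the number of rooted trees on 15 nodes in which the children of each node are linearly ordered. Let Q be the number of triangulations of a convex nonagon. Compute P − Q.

A rooted plane tree on 15 nodes has 14 edges, and such trees are counted by C_14. So P = C_14 = 2674440.
Triangulations of a convex m-gon are counted by C_{m−2}; with m = 9 this is C_7. So Q = C_7 = 429.
P − Q = 2674440 − 429 = 2674011.

2674011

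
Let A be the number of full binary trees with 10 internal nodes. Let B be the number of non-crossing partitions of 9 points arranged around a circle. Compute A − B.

Full binary trees with n internal nodes are counted by C_n; here n = 10. So A = C_10 = 16796.
The non-crossing partitions of [9] form a lattice of size C_9. So B = C_9 = 4862.
A − B = 16796 − 4862 = 11934.

11934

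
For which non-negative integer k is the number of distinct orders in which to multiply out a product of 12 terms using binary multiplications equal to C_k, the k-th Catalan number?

11

Ways to associate a product of 12 factors correspond to binary trees on 12 leaves, so the count is C_11.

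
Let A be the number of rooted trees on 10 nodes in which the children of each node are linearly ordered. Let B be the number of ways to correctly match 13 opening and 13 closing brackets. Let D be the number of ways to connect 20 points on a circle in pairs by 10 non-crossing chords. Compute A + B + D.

764558

A rooted plane tree on 10 nodes has 9 edges, and such trees are counted by C_9. So A = C_9 = 4862.
Balanced strings of n pairs of brackets are counted by C_n; here n = 13. So B = C_13 = 742900.
Non-crossing perfect matchings of 2n points on a circle are counted by C_n; with 20 points, n = 10. So D = C_10 = 16796.
A + B + D = 4862 + 742900 + 16796 = 764558.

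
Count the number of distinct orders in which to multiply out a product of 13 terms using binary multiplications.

Bracketing 13 factors into binary products is counted by C_{13−1} = C_12.
C_12 = 208012.

208012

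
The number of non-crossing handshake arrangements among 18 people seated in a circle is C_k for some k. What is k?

9

Non-crossing handshake pairings of 2n people are counted by C_n; 18 people gives n = 9.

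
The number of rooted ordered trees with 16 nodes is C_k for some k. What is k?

Rooted ordered (plane) trees on m nodes have m−1 edges and are counted by C_{m−1}; m = 16 gives C_15.

15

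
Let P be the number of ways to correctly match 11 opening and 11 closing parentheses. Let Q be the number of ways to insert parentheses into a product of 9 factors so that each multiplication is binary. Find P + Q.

With 11 pairs the number of balanced bracket strings is the Catalan number C_11. So P = C_11 = 58786.
Bracketing 9 factors into binary products is counted by C_{9−1} = C_8. So Q = C_8 = 1430.
P + Q = 58786 + 1430 = 60216.

60216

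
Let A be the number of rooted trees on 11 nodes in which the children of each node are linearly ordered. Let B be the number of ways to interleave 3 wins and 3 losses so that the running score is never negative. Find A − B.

A rooted plane tree on 11 nodes has 10 edges, and such trees are counted by C_10. So A = C_10 = 16796.
Ballot sequences with n votes each where one side never trails are Dyck words, counted by C_n; here n = 3. So B = C_3 = 5.
A − B = 16796 − 5 = 16791.

16791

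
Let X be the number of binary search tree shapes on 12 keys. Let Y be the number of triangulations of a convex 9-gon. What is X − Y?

207583

There are C_n binary search tree shapes on n keys; with n = 12 that is C_12. So X = C_12 = 208012.
Triangulations of a convex m-gon are counted by C_{m−2}; with m = 9 this is C_7. So Y = C_7 = 429.
X − Y = 208012 − 429 = 207583.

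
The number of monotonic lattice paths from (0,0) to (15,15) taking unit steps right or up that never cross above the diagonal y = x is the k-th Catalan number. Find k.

15

Sub-diagonal monotone paths from (0,0) to (15,15) biject with Dyck paths of semilength 15, giving C_15.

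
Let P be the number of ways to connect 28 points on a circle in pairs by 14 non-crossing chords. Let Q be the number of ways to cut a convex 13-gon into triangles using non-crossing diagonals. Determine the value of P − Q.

Pairing 28 circle points by 14 non-crossing chords gives C_14 matchings. So P = C_14 = 2674440.
The number of triangulations of a 13-gon is the Catalan number C_11 (index = sides − 2). So Q = C_11 = 58786.
P − Q = 2674440 − 58786 = 2615654.

2615654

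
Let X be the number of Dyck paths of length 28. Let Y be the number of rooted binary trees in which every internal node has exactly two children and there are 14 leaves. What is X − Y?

A Dyck path with 14 up-steps and 14 down-steps has semilength 14, so there are C_14 of them. So X = C_14 = 2674440.
A full binary tree with L leaves has L−1 internal nodes and is counted by C_{L−1}; L = 14 gives C_13. So Y = C_13 = 742900.
X − Y = 2674440 − 742900 = 1931540.

1931540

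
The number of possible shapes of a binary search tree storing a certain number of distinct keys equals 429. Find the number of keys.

7

Binary search tree shapes on n keys are counted by C_n. Since C_7 = 429, the index is 7.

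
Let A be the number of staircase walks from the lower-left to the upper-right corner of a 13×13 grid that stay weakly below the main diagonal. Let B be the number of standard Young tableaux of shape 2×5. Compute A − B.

742858

Monotone paths in an n×n grid that stay weakly below the diagonal are counted by C_n; here n = 13. So A = C_13 = 742900.
Standard Young tableaux of shape 2×n are counted by C_n; here n = 5. So B = C_5 = 42.
A − B = 742900 − 42 = 742858.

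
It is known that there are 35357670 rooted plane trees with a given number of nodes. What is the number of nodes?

17

Rooted ordered trees on m nodes are counted by C_{m−1}; 35357670 = C_16.
So the index is 16, and the number of nodes is 16 + 1 = 17.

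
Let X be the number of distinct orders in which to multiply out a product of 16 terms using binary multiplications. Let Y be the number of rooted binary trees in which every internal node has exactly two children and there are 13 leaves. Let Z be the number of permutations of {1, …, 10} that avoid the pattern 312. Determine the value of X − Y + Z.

Bracketing 16 factors into binary products is counted by C_{16−1} = C_15. So X = C_15 = 9694845.
A full binary tree with L leaves has L−1 internal nodes and is counted by C_{L−1}; L = 13 gives C_12. So Y = C_12 = 208012.
For any fixed pattern of length 3, the pattern-avoiding permutations of [10] number C_10. So Z = C_10 = 16796.
X − Y + Z = 9694845 − 208012 + 16796 = 9503629.

9503629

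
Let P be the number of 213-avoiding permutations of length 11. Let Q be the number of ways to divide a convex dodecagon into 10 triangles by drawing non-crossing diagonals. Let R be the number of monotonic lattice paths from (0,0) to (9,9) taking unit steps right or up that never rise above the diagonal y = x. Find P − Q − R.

Permutations of [n] avoiding any single length-3 pattern are counted by C_n; here n = 11. So P = C_11 = 58786.
Triangulations of a convex m-gon are counted by C_{m−2}; with m = 12 this is C_10. So Q = C_10 = 16796.
Monotone paths in an n×n grid that stay weakly below the diagonal are counted by C_n; here n = 9. So R = C_9 = 4862.
P − Q − R = 58786 − 16796 − 4862 = 37128.

37128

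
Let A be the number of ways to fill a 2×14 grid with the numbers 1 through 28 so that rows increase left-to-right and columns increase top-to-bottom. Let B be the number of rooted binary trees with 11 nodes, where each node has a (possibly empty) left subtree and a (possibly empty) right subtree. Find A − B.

2615654

Standard Young tableaux of shape 2×n are counted by C_n; here n = 14. So A = C_14 = 2674440.
Binary trees (left/right distinguished) on n nodes are counted by C_n; here n = 11. So B = C_11 = 58786.
A − B = 2674440 − 58786 = 2615654.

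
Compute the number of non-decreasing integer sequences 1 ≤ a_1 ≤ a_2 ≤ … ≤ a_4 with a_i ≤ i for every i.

Weakly increasing sequences with a_i ≤ i biject with Dyck paths of semilength 4, so there are C_4.
C_4 = C(8,4)/5 = 70/5 = 14.

14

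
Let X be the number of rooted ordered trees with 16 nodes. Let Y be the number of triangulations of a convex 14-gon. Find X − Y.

Rooted ordered (plane) trees on m nodes have m−1 edges and are counted by C_{m−1}; m = 16 gives C_15. So X = C_15 = 9694845.
Triangulations of a convex m-gon are counted by C_{m−2}; with m = 14 this is C_12. So Y = C_12 = 208012.
X − Y = 9694845 − 208012 = 9486833.

9486833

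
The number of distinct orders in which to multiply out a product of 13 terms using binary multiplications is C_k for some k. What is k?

Ways to associate a product of 13 factors correspond to binary trees on 13 leaves, so the count is C_12.

12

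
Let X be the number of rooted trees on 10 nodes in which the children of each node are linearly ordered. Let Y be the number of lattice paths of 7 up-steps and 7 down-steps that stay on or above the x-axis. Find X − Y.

4433

A rooted plane tree on 10 nodes has 9 edges, and such trees are counted by C_9. So X = C_9 = 4862.
Dyck paths of semilength n (length 2n) are counted by C_n; here n = 7. So Y = C_7 = 429.
X − Y = 4862 − 429 = 4433.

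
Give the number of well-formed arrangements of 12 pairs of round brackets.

Balanced strings of n pairs of brackets are counted by C_n; here n = 12.
C_12 = 208012.

208012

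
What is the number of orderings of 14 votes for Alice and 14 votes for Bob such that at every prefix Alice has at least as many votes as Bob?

Ballot sequences with n votes each where one side never trails are Dyck words, counted by C_n; here n = 14.
C_14 = C(28,14)/15 = 40116600/15 = 2674440.

2674440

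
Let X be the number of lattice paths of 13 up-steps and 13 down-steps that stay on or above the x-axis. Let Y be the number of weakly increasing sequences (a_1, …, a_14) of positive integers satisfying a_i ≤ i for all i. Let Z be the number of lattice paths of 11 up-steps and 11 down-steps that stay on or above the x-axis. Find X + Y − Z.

3358554

A Dyck path with 13 up-steps and 13 down-steps has semilength 13, so there are C_13 of them. So X = C_13 = 742900.
Such sub-staircase sequences of length n are counted by C_n; here n = 14. So Y = C_14 = 2674440.
Paths of 11 up- and 11 down-steps that never dip below the axis are Dyck paths; their count is C_11. So Z = C_11 = 58786.
X + Y − Z = 742900 + 2674440 − 58786 = 3358554.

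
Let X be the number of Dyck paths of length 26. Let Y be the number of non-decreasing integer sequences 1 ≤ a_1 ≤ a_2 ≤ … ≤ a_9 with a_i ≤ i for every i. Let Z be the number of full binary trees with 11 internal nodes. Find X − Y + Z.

A Dyck path with 13 up-steps and 13 down-steps has semilength 13, so there are C_13 of them. So X = C_13 = 742900.
Such sub-staircase sequences of length n are counted by C_n; here n = 9. So Y = C_9 = 4862.
Full binary trees with n internal nodes are counted by C_n; here n = 11. So Z = C_11 = 58786.
X − Y + Z = 742900 − 4862 + 58786 = 796824.

796824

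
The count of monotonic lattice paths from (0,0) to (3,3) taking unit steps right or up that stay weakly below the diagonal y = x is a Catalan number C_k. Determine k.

Monotone paths in an n×n grid that stay weakly below the diagonal are counted by C_n; here n = 3.

3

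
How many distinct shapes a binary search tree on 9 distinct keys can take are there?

4862

Binary trees (left/right distinguished) on n nodes are counted by C_n; here n = 9.
C_9 = C(18,9)/10 = 48620/10 = 4862.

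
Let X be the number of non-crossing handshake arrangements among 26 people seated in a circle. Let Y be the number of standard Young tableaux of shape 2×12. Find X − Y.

Non-crossing handshake pairings of 2n people are counted by C_n; 26 people gives n = 13. So X = C_13 = 742900.
Standard Young tableaux of shape 2×n are counted by C_n; here n = 12. So Y = C_12 = 208012.
X − Y = 742900 − 208012 = 534888.

534888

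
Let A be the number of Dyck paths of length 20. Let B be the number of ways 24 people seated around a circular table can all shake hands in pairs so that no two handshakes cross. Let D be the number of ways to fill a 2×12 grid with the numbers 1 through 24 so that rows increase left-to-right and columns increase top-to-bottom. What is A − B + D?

Paths of 10 up- and 10 down-steps that never dip below the axis are Dyck paths; their count is C_10. So A = C_10 = 16796.
Non-crossing handshake pairings of 2n people are counted by C_n; 24 people gives n = 12. So B = C_12 = 208012.
By the hook-length formula (or a Dyck-path bijection), SYT of shape 2×12 number C_12. So D = C_12 = 208012.
A − B + D = 16796 − 208012 + 208012 = 16796.

16796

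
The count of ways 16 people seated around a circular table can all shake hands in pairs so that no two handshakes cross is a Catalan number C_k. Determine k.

8

With 16 = 2·8 people, non-crossing handshake pairings are non-crossing perfect matchings on a circle, counted by C_8.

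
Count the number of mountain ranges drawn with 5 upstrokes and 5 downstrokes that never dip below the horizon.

Paths of 5 up- and 5 down-steps that never dip below the axis are Dyck paths; their count is C_5.
C_5 = C(10,5)/6 = 252/6 = 42.

42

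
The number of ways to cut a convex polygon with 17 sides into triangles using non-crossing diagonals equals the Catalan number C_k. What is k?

Triangulations of a convex m-gon are counted by C_{m−2}; with m = 17 this is C_15.

15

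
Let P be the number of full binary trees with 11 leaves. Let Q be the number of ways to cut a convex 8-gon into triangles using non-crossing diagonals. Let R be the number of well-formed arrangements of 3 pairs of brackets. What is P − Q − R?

A full binary tree with L leaves has L−1 internal nodes and is counted by C_{L−1}; L = 11 gives C_10. So P = C_10 = 16796.
Triangulations of a convex m-gon are counted by C_{m−2}; with m = 8 this is C_6. So Q = C_6 = 132.
Balanced strings of n pairs of brackets are counted by C_n; here n = 3. So R = C_3 = 5.
P − Q − R = 16796 − 132 − 5 = 16659.

16659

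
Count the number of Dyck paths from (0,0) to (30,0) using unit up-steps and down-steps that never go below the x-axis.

9694845

A Dyck path with 15 up-steps and 15 down-steps has semilength 15, so there are C_15 of them.
C_15 = C(30,15)/16 = 155117520/16 = 9694845.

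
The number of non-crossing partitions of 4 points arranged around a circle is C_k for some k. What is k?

4

Non-crossing partitions of an n-element set are counted by C_n; here n = 4.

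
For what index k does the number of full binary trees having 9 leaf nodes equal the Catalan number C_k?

8

A full binary tree with L leaves has L−1 internal nodes and is counted by C_{L−1}; L = 9 gives C_8.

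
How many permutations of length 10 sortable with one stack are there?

By Knuth's characterisation, the stack-sortable permutations of length 10 are the 231-avoiders, numbering C_10.
C_10 = C(20,10)/11 = 184756/11 = 16796.

16796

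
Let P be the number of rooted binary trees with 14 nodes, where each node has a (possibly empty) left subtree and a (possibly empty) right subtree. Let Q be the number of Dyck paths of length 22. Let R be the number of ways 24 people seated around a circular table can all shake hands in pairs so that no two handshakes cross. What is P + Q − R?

Binary trees (left/right distinguished) on n nodes are counted by C_n; here n = 14. So P = C_14 = 2674440.
Dyck paths of semilength n (length 2n) are counted by C_n; here n = 11. So Q = C_11 = 58786.
With 24 = 2·12 people, non-crossing handshake pairings are non-crossing perfect matchings on a circle, counted by C_12. So R = C_12 = 208012.
P + Q − R = 2674440 + 58786 − 208012 = 2525214.

2525214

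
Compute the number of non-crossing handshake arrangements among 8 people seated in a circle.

Non-crossing handshake pairings of 2n people are counted by C_n; 8 people gives n = 4.
C_4 = C(8,4)/5 = 70/5 = 14.

14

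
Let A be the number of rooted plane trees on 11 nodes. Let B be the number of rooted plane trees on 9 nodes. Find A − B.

A rooted plane tree on 11 nodes has 10 edges, and such trees are counted by C_10. So A = C_10 = 16796.
Rooted ordered (plane) trees on m nodes have m−1 edges and are counted by C_{m−1}; m = 9 gives C_8. So B = C_8 = 1430.
A − B = 16796 − 1430 = 15366.

15366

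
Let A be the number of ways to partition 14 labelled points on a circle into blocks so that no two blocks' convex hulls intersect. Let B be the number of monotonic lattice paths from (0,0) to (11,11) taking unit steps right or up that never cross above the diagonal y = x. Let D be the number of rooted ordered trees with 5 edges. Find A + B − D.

2733184

Non-crossing partitions of an n-element set are counted by C_n; here n = 14. So A = C_14 = 2674440.
Monotone paths in an n×n grid that stay weakly below the diagonal are counted by C_n; here n = 11. So B = C_11 = 58786.
Rooted ordered trees with n edges are counted by C_n; here n = 5. So D = C_5 = 42.
A + B − D = 2674440 + 58786 − 42 = 2733184.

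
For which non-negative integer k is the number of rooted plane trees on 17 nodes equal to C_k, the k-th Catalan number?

16

A rooted plane tree on 17 nodes has 16 edges, and such trees are counted by C_16.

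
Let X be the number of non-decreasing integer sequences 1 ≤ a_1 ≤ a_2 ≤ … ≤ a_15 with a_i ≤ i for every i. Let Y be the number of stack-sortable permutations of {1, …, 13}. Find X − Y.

8951945

Weakly increasing sequences with a_i ≤ i biject with Dyck paths of semilength 15, so there are C_15. So X = C_15 = 9694845.
By Knuth's characterisation, the stack-sortable permutations of length 13 are the 231-avoiders, numbering C_13. So Y = C_13 = 742900.
X − Y = 9694845 − 742900 = 8951945.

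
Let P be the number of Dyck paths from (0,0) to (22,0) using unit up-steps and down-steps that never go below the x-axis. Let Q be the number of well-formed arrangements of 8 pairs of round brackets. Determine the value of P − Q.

Dyck paths of semilength n (length 2n) are counted by C_n; here n = 11. So P = C_11 = 58786.
A balanced arrangement of 8 bracket pairs is a Dyck word of semilength 8, so the count is C_8. So Q = C_8 = 1430.
P − Q = 58786 − 1430 = 57356.

57356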